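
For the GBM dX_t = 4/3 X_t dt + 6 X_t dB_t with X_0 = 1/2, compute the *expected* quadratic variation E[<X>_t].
E[<X>_t] = 27*exp(116*t/3)/116 - 27/116

<X>_t = int_0^t (6 * X_s)^2 ds. Taking expectation inside the integral: E[<X>_t] = 6^2 * int_0^t E[X_s^2] ds. For GBM, E[X_s^2] = x_0^2 * exp((2 mu + sigma^2) s). Integrating:
  E[<X>_t] = 6^2 * (1/2)^2 * (exp((2*(4/3) + 6^2) t) - 1) / (2*(4/3) + 6^2)
           = 6^2 * (1/2)^2 * (exp((116/3) t) - 1) / (116/3) = 27*exp(116*t/3)/116 - 27/116.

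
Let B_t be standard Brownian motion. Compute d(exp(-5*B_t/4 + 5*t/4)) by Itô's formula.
d(exp(-5*B_t/4 + 5*t/4)) = (65*exp(-5*B_t/4 + 5*t/4)/32) dt + (-5*exp(-5*B_t/4 + 5*t/4)/4) dB_t

Itô's formula for f(t, x): d f(t, B_t) = (f_t + (1/2) f_xx) dt + f_x dB_t. Compute partials of f(t, x) = exp(5*t/4 - 5*x/4):
  f_t(t,x)  = 5*exp(5*t/4 - 5*x/4)/4
  f_x(t,x)  = -5*exp(5*t/4 - 5*x/4)/4
  f_xx(t,x) = 25*exp(5*t/4 - 5*x/4)/16
Assemble drift = f_t + (1/2) f_xx = 65*exp(5*t/4 - 5*x/4)/32 and diffusion = f_x = -5*exp(5*t/4 - 5*x/4)/4. Substituting x = B_t:
  d(exp(-5*B_t/4 + 5*t/4)) = (65*exp(-5*B_t/4 + 5*t/4)/32) dt + (-5*exp(-5*B_t/4 + 5*t/4)/4) dB_t.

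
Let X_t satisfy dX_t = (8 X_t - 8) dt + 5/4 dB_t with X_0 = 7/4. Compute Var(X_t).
Var(X_t) = 25*exp(16*t)/256 - 25/256

The variance V(t) = Var(X_t) satisfies V'(t) = 2 a V(t) + c^2 with V(0) = 0 (drift coefficient is linear in X, diffusion is constant). With a = 8, c = 5/4, the solution is
  V(t) = (c^2 / (2 a)) * (exp(2 a t) - 1)
       = ((5/4)^2 / (2*8)) * (exp(16 t) - 1)
       = 25*exp(16*t)/256 - 25/256.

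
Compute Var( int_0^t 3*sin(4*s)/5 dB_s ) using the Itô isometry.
Var = 9*t/50 - 9*sin(4*t)*cos(4*t)/200

The Itô integral of a deterministic integrand f(s) has mean 0 because each increment f(s) * (B_{s+ds} - B_s) has mean 0. By the Itô isometry:
  Var( int_0^t f(s) dB_s ) = E[ (int_0^t f(s) dB_s)^2 ] = int_0^t f(s)^2 ds.
Here f(s) = 3*sin(4*s)/5, so f(s)^2 = 9*sin(4*s)^2/25. Integrate:
  int_0^t (9*sin(4*s)^2/25) ds = 9*t/50 - 9*sin(4*t)*cos(4*t)/200.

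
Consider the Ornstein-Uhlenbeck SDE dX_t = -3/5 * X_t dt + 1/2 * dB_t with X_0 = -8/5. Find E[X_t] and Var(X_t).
E[X_t] = -8*exp(-3*t/5)/5; Var(X_t) = 5/24 - 5*exp(-6*t/5)/24

The OU SDE dX = -theta X dt + sigma dB admits the integrating factor exp(theta t): d(exp(theta t) X_t) = sigma exp(theta t) dB_t. Integrating from 0 to t:
  X_t = x_0 * exp(-theta t) + sigma * int_0^t exp(-theta (t-s)) dB_s.
The Itô integral has mean 0 and (by the Itô isometry) variance sigma^2 * int_0^t exp(-2 theta (t - s)) ds = sigma^2 * (1 - exp(-2 theta t)) / (2 theta).
With theta = 3/5, sigma = 1/2, x_0 = -8/5:
  E[X_t] = -8/5 * exp(-3/5 t) = -8*exp(-3*t/5)/5
  Var(X_t) = (1/2)^2 * (1 - exp(-2*3/5 t)) / (2 * 3/5) = 5/24 - 5*exp(-6*t/5)/24.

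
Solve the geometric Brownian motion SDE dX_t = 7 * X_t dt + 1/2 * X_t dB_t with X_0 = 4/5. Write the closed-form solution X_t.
X_t = 4/5 * exp((55/8) * t + (1/2) * B_t)

For GBM dX = mu X dt + sigma X dB with X_0 = x_0, apply Itô to Y = log X: dY = (mu - sigma^2/2) dt + sigma dB, so Y_t = log(x_0) + (mu - sigma^2/2) t + sigma B_t and hence X_t = x_0 * exp((mu - sigma^2/2) t + sigma B_t).
With mu = 7, sigma = 1/2, x_0 = 4/5, this gives:
  X_t = 4/5 * exp((55/8) * t + (1/2) * B_t).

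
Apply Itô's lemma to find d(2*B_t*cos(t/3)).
d(2*B_t*cos(t/3)) = (-2*B_t*sin(t/3)/3) dt + (2*cos(t/3)) dB_t

Itô's formula for f(t, x): d f(t, B_t) = (f_t + (1/2) f_xx) dt + f_x dB_t. Compute partials of f(t, x) = 2*x*cos(t/3):
  f_t(t,x)  = -2*x*sin(t/3)/3
  f_x(t,x)  = 2*cos(t/3)
  f_xx(t,x) = 0
Assemble drift = f_t + (1/2) f_xx = -2*x*sin(t/3)/3 and diffusion = f_x = 2*cos(t/3). Substituting x = B_t:
  d(2*B_t*cos(t/3)) = (-2*B_t*sin(t/3)/3) dt + (2*cos(t/3)) dB_t.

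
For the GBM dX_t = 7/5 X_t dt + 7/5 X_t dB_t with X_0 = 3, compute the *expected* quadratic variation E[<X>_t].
E[<X>_t] = 63*exp(119*t/25)/17 - 63/17

<X>_t = int_0^t ((7/5) * X_s)^2 ds. Taking expectation inside the integral: E[<X>_t] = (7/5)^2 * int_0^t E[X_s^2] ds. For GBM, E[X_s^2] = x_0^2 * exp((2 mu + sigma^2) s). Integrating:
  E[<X>_t] = (7/5)^2 * 3^2 * (exp((2*(7/5) + (7/5)^2) t) - 1) / (2*(7/5) + (7/5)^2)
           = (7/5)^2 * 3^2 * (exp((119/25) t) - 1) / (119/25) = 63*exp(119*t/25)/17 - 63/17.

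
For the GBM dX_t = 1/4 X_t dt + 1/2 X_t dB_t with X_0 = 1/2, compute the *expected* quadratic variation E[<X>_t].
E[<X>_t] = exp(3*t/4)/12 - 1/12

<X>_t = int_0^t ((1/2) * X_s)^2 ds. Taking expectation inside the integral: E[<X>_t] = (1/2)^2 * int_0^t E[X_s^2] ds. For GBM, E[X_s^2] = x_0^2 * exp((2 mu + sigma^2) s). Integrating:
  E[<X>_t] = (1/2)^2 * (1/2)^2 * (exp((2*(1/4) + (1/2)^2) t) - 1) / (2*(1/4) + (1/2)^2)
           = (1/2)^2 * (1/2)^2 * (exp((3/4) t) - 1) / (3/4) = exp(3*t/4)/12 - 1/12.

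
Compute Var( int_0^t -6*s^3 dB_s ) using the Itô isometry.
Var = 36*t^7/7

The Itô integral of a deterministic integrand f(s) has mean 0 because each increment f(s) * (B_{s+ds} - B_s) has mean 0. By the Itô isometry:
  Var( int_0^t f(s) dB_s ) = E[ (int_0^t f(s) dB_s)^2 ] = int_0^t f(s)^2 ds.
Here f(s) = -6*s^3, so f(s)^2 = 36*s^6. Integrate:
  int_0^t (36*s^6) ds = 36*t^7/7.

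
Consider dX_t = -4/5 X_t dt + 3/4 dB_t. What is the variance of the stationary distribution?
lim Var(X_t) = 45/128

The OU SDE dX = -theta X dt + sigma dB admits the integrating factor exp(theta t): d(exp(theta t) X_t) = sigma exp(theta t) dB_t. Integrating from 0 to t gives X_t = x_0 * exp(-theta t) + sigma * int_0^t exp(-theta (t-s)) dB_s for any initial x_0. The Itô integral has variance (by the Itô isometry) sigma^2 * int_0^t exp(-2 theta (t - s)) ds = sigma^2 * (1 - exp(-2 theta t)) / (2 theta), independent of x_0.
With theta = 4/5, sigma = 3/4:
  Var(X_t) = (3/4)^2 * (1 - exp(-2*4/5 t)) / (2 * 4/5) = 45/128 - 45*exp(-8*t/5)/128.
As t -> infinity, exp(-2*4/5 t) -> 0, so the stationary variance is sigma^2 / (2 theta) = 45/128.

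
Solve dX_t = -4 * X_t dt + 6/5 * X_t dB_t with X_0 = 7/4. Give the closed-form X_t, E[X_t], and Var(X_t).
X_t = 7/4 * exp((-118/25) t + (6/5) B_t); E[X_t] = 7*exp(-4*t)/4; Var(X_t) = (49*exp(36*t/25) - 49)*exp(-8*t)/16

For GBM dX = mu X dt + sigma X dB with X_0 = x_0, apply Itô to Y = log X: dY = (mu - sigma^2/2) dt + sigma dB, so Y_t = log(x_0) + (mu - sigma^2/2) t + sigma B_t and hence X_t = x_0 * exp((mu - sigma^2/2) t + sigma B_t).
With mu = -4, sigma = 6/5, x_0 = 7/4, this gives:
  X_t = 7/4 * exp((-118/25) * t + (6/5) * B_t).
Since sigma*B_t ~ Normal(0, sigma^2 t), E[exp(sigma*B_t)] = exp(sigma^2 t / 2); so E[X_t] = x_0 * exp((mu - sigma^2/2) t) * exp(sigma^2 t / 2) = x_0 * exp(mu t) = 7*exp(-4*t)/4.
Var(X_t) = E[X_t^2] - (E[X_t])^2 = x_0^2 * exp(2 mu t) * (exp(sigma^2 t) - 1) = (49*exp(36*t/25) - 49)*exp(-8*t)/16.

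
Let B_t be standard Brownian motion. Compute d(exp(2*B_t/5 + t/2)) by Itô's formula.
d(exp(2*B_t/5 + t/2)) = (29*exp(2*B_t/5 + t/2)/50) dt + (2*exp(2*B_t/5 + t/2)/5) dB_t

Itô's formula for f(t, x): d f(t, B_t) = (f_t + (1/2) f_xx) dt + f_x dB_t. Compute partials of f(t, x) = exp(t/2 + 2*x/5):
  f_t(t,x)  = exp(t/2 + 2*x/5)/2
  f_x(t,x)  = 2*exp(t/2 + 2*x/5)/5
  f_xx(t,x) = 4*exp(t/2 + 2*x/5)/25
Assemble drift = f_t + (1/2) f_xx = 29*exp(t/2 + 2*x/5)/50 and diffusion = f_x = 2*exp(t/2 + 2*x/5)/5. Substituting x = B_t:
  d(exp(2*B_t/5 + t/2)) = (29*exp(2*B_t/5 + t/2)/50) dt + (2*exp(2*B_t/5 + t/2)/5) dB_t.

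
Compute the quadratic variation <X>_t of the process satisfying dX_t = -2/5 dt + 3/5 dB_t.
<X>_t = 9*t/25

For an Itô process dX_t = a(t) dt + b(t) dB_t, the quadratic variation is <X>_t = int_0^t b(s)^2 ds (the drift term does not contribute). Here b(s) = 3/5, so
  b(s)^2 = 9/25.
Integrating from 0 to t:
  <X>_t = int_0^t (9/25) ds = 9*t/25.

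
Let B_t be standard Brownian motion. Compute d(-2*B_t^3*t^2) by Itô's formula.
d(-2*B_t^3*t^2) = (2*B_t*t*(-2*B_t^2 - 3*t)) dt + (-6*B_t^2*t^2) dB_t

Itô's formula for f(t, x): d f(t, B_t) = (f_t + (1/2) f_xx) dt + f_x dB_t. Compute partials of f(t, x) = -2*t^2*x^3:
  f_t(t,x)  = -4*t*x^3
  f_x(t,x)  = -6*t^2*x^2
  f_xx(t,x) = -12*t^2*x
Assemble drift = f_t + (1/2) f_xx = 2*t*x*(-3*t - 2*x^2) and diffusion = f_x = -6*t^2*x^2. Substituting x = B_t:
  d(-2*B_t^3*t^2) = (2*B_t*t*(-2*B_t^2 - 3*t)) dt + (-6*B_t^2*t^2) dB_t.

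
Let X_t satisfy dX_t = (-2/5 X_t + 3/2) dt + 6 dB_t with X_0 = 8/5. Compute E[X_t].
E[X_t] = 15/4 - 43*exp(-2*t/5)/20

Taking expectations and using E[dB_t] = 0, the mean m(t) = E[X_t] satisfies the ODE m'(t) = a m(t) + b with m(0) = x_0. With a = -2/5, b = 3/2, x_0 = 8/5, the solution is
  m(t) = x_0 * exp(a t) + (b/a) * (exp(a t) - 1)
       = (8/5) * exp((-2/5) t) + ((3/2)/(-2/5)) * (exp((-2/5) t) - 1)
       = 15/4 - 43*exp(-2*t/5)/20.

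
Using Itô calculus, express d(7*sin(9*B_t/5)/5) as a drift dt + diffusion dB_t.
d(7*sin(9*B_t/5)/5) = (-567*sin(9*B_t/5)/250) dt + (63*cos(9*B_t/5)/25) dB_t

Itô's formula for f(B_t) gives d f(B_t) = f'(B_t) dB_t + (1/2) f''(B_t) dt. Compute derivatives of f(x) = 7*sin(9*x/5)/5:
  f'(x)  = 63*cos(9*x/5)/25
  f''(x) = -567*sin(9*x/5)/125
Substitute x = B_t and multiply the f'' term by 1/2:
  drift     = (1/2) * (-567*sin(9*x/5)/125) evaluated at B_t = -567*sin(9*B_t/5)/250
  diffusion = (63*cos(9*x/5)/25) evaluated at B_t = 63*cos(9*B_t/5)/25
Therefore d(7*sin(9*B_t/5)/5) = (-567*sin(9*B_t/5)/250) dt + (63*cos(9*B_t/5)/25) dB_t.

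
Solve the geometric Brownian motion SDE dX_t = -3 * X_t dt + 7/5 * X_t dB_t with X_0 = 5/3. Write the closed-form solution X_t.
X_t = 5/3 * exp((-199/50) * t + (7/5) * B_t)

For GBM dX = mu X dt + sigma X dB with X_0 = x_0, apply Itô to Y = log X: dY = (mu - sigma^2/2) dt + sigma dB, so Y_t = log(x_0) + (mu - sigma^2/2) t + sigma B_t and hence X_t = x_0 * exp((mu - sigma^2/2) t + sigma B_t).
With mu = -3, sigma = 7/5, x_0 = 5/3, this gives:
  X_t = 5/3 * exp((-199/50) * t + (7/5) * B_t).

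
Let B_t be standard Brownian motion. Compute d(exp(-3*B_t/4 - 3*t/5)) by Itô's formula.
d(exp(-3*B_t/4 - 3*t/5)) = (-51*exp(-3*B_t/4 - 3*t/5)/160) dt + (-3*exp(-3*B_t/4 - 3*t/5)/4) dB_t

Itô's formula for f(t, x): d f(t, B_t) = (f_t + (1/2) f_xx) dt + f_x dB_t. Compute partials of f(t, x) = exp(-3*t/5 - 3*x/4):
  f_t(t,x)  = -3*exp(-3*t/5 - 3*x/4)/5
  f_x(t,x)  = -3*exp(-3*t/5 - 3*x/4)/4
  f_xx(t,x) = 9*exp(-3*t/5 - 3*x/4)/16
Assemble drift = f_t + (1/2) f_xx = -51*exp(-3*t/5 - 3*x/4)/160 and diffusion = f_x = -3*exp(-3*t/5 - 3*x/4)/4. Substituting x = B_t:
  d(exp(-3*B_t/4 - 3*t/5)) = (-51*exp(-3*B_t/4 - 3*t/5)/160) dt + (-3*exp(-3*B_t/4 - 3*t/5)/4) dB_t.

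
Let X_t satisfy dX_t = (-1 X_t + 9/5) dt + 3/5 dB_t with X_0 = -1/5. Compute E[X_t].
E[X_t] = 9/5 - 2*exp(-t)

Taking expectations and using E[dB_t] = 0, the mean m(t) = E[X_t] satisfies the ODE m'(t) = a m(t) + b with m(0) = x_0. With a = -1, b = 9/5, x_0 = -1/5, the solution is
  m(t) = x_0 * exp(a t) + (b/a) * (exp(a t) - 1)
       = (-1/5) * exp((-1) t) + ((9/5)/(-1)) * (exp((-1) t) - 1)
       = 9/5 - 2*exp(-t).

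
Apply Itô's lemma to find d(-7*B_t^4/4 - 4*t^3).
d(-7*B_t^4/4 - 4*t^3) = (-21*B_t^2/2 - 12*t^2) dt + (-7*B_t^3) dB_t

Itô's formula for f(t, x): d f(t, B_t) = (f_t + (1/2) f_xx) dt + f_x dB_t. Compute partials of f(t, x) = -4*t^3 - 7*x^4/4:
  f_t(t,x)  = -12*t^2
  f_x(t,x)  = -7*x^3
  f_xx(t,x) = -21*x^2
Assemble drift = f_t + (1/2) f_xx = -12*t^2 - 21*x^2/2 and diffusion = f_x = -7*x^3. Substituting x = B_t:
  d(-7*B_t^4/4 - 4*t^3) = (-21*B_t^2/2 - 12*t^2) dt + (-7*B_t^3) dB_t.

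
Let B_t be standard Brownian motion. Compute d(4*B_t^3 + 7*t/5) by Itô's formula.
d(4*B_t^3 + 7*t/5) = (12*B_t + 7/5) dt + (12*B_t^2) dB_t

Itô's formula for f(t, x): d f(t, B_t) = (f_t + (1/2) f_xx) dt + f_x dB_t. Compute partials of f(t, x) = 7*t/5 + 4*x^3:
  f_t(t,x)  = 7/5
  f_x(t,x)  = 12*x^2
  f_xx(t,x) = 24*x
Assemble drift = f_t + (1/2) f_xx = 12*x + 7/5 and diffusion = f_x = 12*x^2. Substituting x = B_t:
  d(4*B_t^3 + 7*t/5) = (12*B_t + 7/5) dt + (12*B_t^2) dB_t.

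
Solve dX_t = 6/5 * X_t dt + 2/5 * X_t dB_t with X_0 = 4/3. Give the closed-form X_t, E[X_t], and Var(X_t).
X_t = 4/3 * exp((28/25) t + (2/5) B_t); E[X_t] = 4*exp(6*t/5)/3; Var(X_t) = 16*(exp(4*t/25) - 1)*exp(12*t/5)/9

For GBM dX = mu X dt + sigma X dB with X_0 = x_0, apply Itô to Y = log X: dY = (mu - sigma^2/2) dt + sigma dB, so Y_t = log(x_0) + (mu - sigma^2/2) t + sigma B_t and hence X_t = x_0 * exp((mu - sigma^2/2) t + sigma B_t).
With mu = 6/5, sigma = 2/5, x_0 = 4/3, this gives:
  X_t = 4/3 * exp((28/25) * t + (2/5) * B_t).
Since sigma*B_t ~ Normal(0, sigma^2 t), E[exp(sigma*B_t)] = exp(sigma^2 t / 2); so E[X_t] = x_0 * exp((mu - sigma^2/2) t) * exp(sigma^2 t / 2) = x_0 * exp(mu t) = 4*exp(6*t/5)/3.
Var(X_t) = E[X_t^2] - (E[X_t])^2 = x_0^2 * exp(2 mu t) * (exp(sigma^2 t) - 1) = 16*(exp(4*t/25) - 1)*exp(12*t/5)/9.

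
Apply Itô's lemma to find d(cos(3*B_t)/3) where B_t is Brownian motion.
d(cos(3*B_t)/3) = (-3*cos(3*B_t)/2) dt + (-sin(3*B_t)) dB_t

Itô's formula for f(B_t) gives d f(B_t) = f'(B_t) dB_t + (1/2) f''(B_t) dt. Compute derivatives of f(x) = cos(3*x)/3:
  f'(x)  = -sin(3*x)
  f''(x) = -3*cos(3*x)
Substitute x = B_t and multiply the f'' term by 1/2:
  drift     = (1/2) * (-3*cos(3*x)) evaluated at B_t = -3*cos(3*B_t)/2
  diffusion = (-sin(3*x)) evaluated at B_t = -sin(3*B_t)
Therefore d(cos(3*B_t)/3) = (-3*cos(3*B_t)/2) dt + (-sin(3*B_t)) dB_t.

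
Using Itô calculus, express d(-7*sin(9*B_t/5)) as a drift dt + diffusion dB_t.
d(-7*sin(9*B_t/5)) = (567*sin(9*B_t/5)/50) dt + (-63*cos(9*B_t/5)/5) dB_t

Itô's formula for f(B_t) gives d f(B_t) = f'(B_t) dB_t + (1/2) f''(B_t) dt. Compute derivatives of f(x) = -7*sin(9*x/5):
  f'(x)  = -63*cos(9*x/5)/5
  f''(x) = 567*sin(9*x/5)/25
Substitute x = B_t and multiply the f'' term by 1/2:
  drift     = (1/2) * (567*sin(9*x/5)/25) evaluated at B_t = 567*sin(9*B_t/5)/50
  diffusion = (-63*cos(9*x/5)/5) evaluated at B_t = -63*cos(9*B_t/5)/5
Therefore d(-7*sin(9*B_t/5)) = (567*sin(9*B_t/5)/50) dt + (-63*cos(9*B_t/5)/5) dB_t.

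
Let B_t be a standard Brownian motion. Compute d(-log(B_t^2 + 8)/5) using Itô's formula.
d(-log(B_t^2 + 8)/5) = ((B_t^2 - 8)/(5*(B_t^2 + 8)^2)) dt + (-2*B_t/(5*B_t^2 + 40)) dB_t

Itô's formula for f(B_t) gives d f(B_t) = f'(B_t) dB_t + (1/2) f''(B_t) dt. Compute derivatives of f(x) = -log(x^2 + 8)/5:
  f'(x)  = -2*x/(5*x^2 + 40)
  f''(x) = 2*(x^2 - 8)/(5*(x^2 + 8)^2)
Substitute x = B_t and multiply the f'' term by 1/2:
  drift     = (1/2) * (2*(x^2 - 8)/(5*(x^2 + 8)^2)) evaluated at B_t = (B_t^2 - 8)/(5*(B_t^2 + 8)^2)
  diffusion = (-2*x/(5*x^2 + 40)) evaluated at B_t = -2*B_t/(5*B_t^2 + 40)
Therefore d(-log(B_t^2 + 8)/5) = ((B_t^2 - 8)/(5*(B_t^2 + 8)^2)) dt + (-2*B_t/(5*B_t^2 + 40)) dB_t.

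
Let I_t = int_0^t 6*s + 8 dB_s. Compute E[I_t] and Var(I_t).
E[I_t] = 0; Var(I_t) = 4*t*(3*t^2 + 12*t + 16)

The Itô integral of a deterministic integrand f(s) has mean 0 because each increment f(s) * (B_{s+ds} - B_s) has mean 0. By the Itô isometry:
  Var( int_0^t f(s) dB_s ) = E[ (int_0^t f(s) dB_s)^2 ] = int_0^t f(s)^2 ds.
Here f(s) = 6*s + 8, so f(s)^2 = 4*(3*s + 4)^2. Integrate:
  int_0^t (4*(3*s + 4)^2) ds = 4*t*(3*t^2 + 12*t + 16).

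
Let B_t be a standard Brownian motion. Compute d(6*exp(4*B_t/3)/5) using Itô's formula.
d(6*exp(4*B_t/3)/5) = (16*exp(4*B_t/3)/15) dt + (8*exp(4*B_t/3)/5) dB_t

Itô's formula for f(B_t) gives d f(B_t) = f'(B_t) dB_t + (1/2) f''(B_t) dt. Compute derivatives of f(x) = 6*exp(4*x/3)/5:
  f'(x)  = 8*exp(4*x/3)/5
  f''(x) = 32*exp(4*x/3)/15
Substitute x = B_t and multiply the f'' term by 1/2:
  drift     = (1/2) * (32*exp(4*x/3)/15) evaluated at B_t = 16*exp(4*B_t/3)/15
  diffusion = (8*exp(4*x/3)/5) evaluated at B_t = 8*exp(4*B_t/3)/5
Therefore d(6*exp(4*B_t/3)/5) = (16*exp(4*B_t/3)/15) dt + (8*exp(4*B_t/3)/5) dB_t.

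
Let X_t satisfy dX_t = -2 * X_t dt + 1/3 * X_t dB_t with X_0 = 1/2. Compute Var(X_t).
Var(X_t) = (exp(t/9) - 1)*exp(-4*t)/4

For GBM dX = mu X dt + sigma X dB with X_0 = x_0, apply Itô to Y = log X: dY = (mu - sigma^2/2) dt + sigma dB, so Y_t = log(x_0) + (mu - sigma^2/2) t + sigma B_t and hence X_t = x_0 * exp((mu - sigma^2/2) t + sigma B_t).
With mu = -2, sigma = 1/3, x_0 = 1/2, this gives:
  X_t = 1/2 * exp((-37/18) * t + (1/3) * B_t).
Since sigma*B_t ~ Normal(0, sigma^2 t), E[exp(sigma*B_t)] = exp(sigma^2 t / 2); so E[X_t] = x_0 * exp((mu - sigma^2/2) t) * exp(sigma^2 t / 2) = x_0 * exp(mu t) = exp(-2*t)/2.
Var(X_t) = E[X_t^2] - (E[X_t])^2 = x_0^2 * exp(2 mu t) * (exp(sigma^2 t) - 1) = (exp(t/9) - 1)*exp(-4*t)/4.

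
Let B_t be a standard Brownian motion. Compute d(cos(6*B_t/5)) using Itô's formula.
d(cos(6*B_t/5)) = (-18*cos(6*B_t/5)/25) dt + (-6*sin(6*B_t/5)/5) dB_t

Itô's formula for f(B_t) gives d f(B_t) = f'(B_t) dB_t + (1/2) f''(B_t) dt. Compute derivatives of f(x) = cos(6*x/5):
  f'(x)  = -6*sin(6*x/5)/5
  f''(x) = -36*cos(6*x/5)/25
Substitute x = B_t and multiply the f'' term by 1/2:
  drift     = (1/2) * (-36*cos(6*x/5)/25) evaluated at B_t = -18*cos(6*B_t/5)/25
  diffusion = (-6*sin(6*x/5)/5) evaluated at B_t = -6*sin(6*B_t/5)/5
Therefore d(cos(6*B_t/5)) = (-18*cos(6*B_t/5)/25) dt + (-6*sin(6*B_t/5)/5) dB_t.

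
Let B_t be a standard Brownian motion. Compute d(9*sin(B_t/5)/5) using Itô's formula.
d(9*sin(B_t/5)/5) = (-9*sin(B_t/5)/250) dt + (9*cos(B_t/5)/25) dB_t

Itô's formula for f(B_t) gives d f(B_t) = f'(B_t) dB_t + (1/2) f''(B_t) dt. Compute derivatives of f(x) = 9*sin(x/5)/5:
  f'(x)  = 9*cos(x/5)/25
  f''(x) = -9*sin(x/5)/125
Substitute x = B_t and multiply the f'' term by 1/2:
  drift     = (1/2) * (-9*sin(x/5)/125) evaluated at B_t = -9*sin(B_t/5)/250
  diffusion = (9*cos(x/5)/25) evaluated at B_t = 9*cos(B_t/5)/25
Therefore d(9*sin(B_t/5)/5) = (-9*sin(B_t/5)/250) dt + (9*cos(B_t/5)/25) dB_t.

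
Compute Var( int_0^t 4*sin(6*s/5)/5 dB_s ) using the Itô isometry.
Var = 8*t/25 - 2*sin(12*t/5)/15

The Itô integral of a deterministic integrand f(s) has mean 0 because each increment f(s) * (B_{s+ds} - B_s) has mean 0. By the Itô isometry:
  Var( int_0^t f(s) dB_s ) = E[ (int_0^t f(s) dB_s)^2 ] = int_0^t f(s)^2 ds.
Here f(s) = 4*sin(6*s/5)/5, so f(s)^2 = 16*sin(6*s/5)^2/25. Integrate:
  int_0^t (16*sin(6*s/5)^2/25) ds = 8*t/25 - 2*sin(12*t/5)/15.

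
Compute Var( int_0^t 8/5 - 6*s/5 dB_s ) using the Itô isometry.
Var = 4*t*(3*t^2 - 12*t + 16)/25

The Itô integral of a deterministic integrand f(s) has mean 0 because each increment f(s) * (B_{s+ds} - B_s) has mean 0. By the Itô isometry:
  Var( int_0^t f(s) dB_s ) = E[ (int_0^t f(s) dB_s)^2 ] = int_0^t f(s)^2 ds.
Here f(s) = 8/5 - 6*s/5, so f(s)^2 = 4*(3*s - 4)^2/25. Integrate:
  int_0^t (4*(3*s - 4)^2/25) ds = 4*t*(3*t^2 - 12*t + 16)/25.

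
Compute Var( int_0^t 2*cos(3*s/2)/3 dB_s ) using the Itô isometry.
Var = 2*t/9 + 2*sin(3*t)/27

The Itô integral of a deterministic integrand f(s) has mean 0 because each increment f(s) * (B_{s+ds} - B_s) has mean 0. By the Itô isometry:
  Var( int_0^t f(s) dB_s ) = E[ (int_0^t f(s) dB_s)^2 ] = int_0^t f(s)^2 ds.
Here f(s) = 2*cos(3*s/2)/3, so f(s)^2 = 4*cos(3*s/2)^2/9. Integrate:
  int_0^t (4*cos(3*s/2)^2/9) ds = 2*t/9 + 2*sin(3*t)/27.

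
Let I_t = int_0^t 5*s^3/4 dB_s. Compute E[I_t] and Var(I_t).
E[I_t] = 0; Var(I_t) = 25*t^7/112

The Itô integral of a deterministic integrand f(s) has mean 0 because each increment f(s) * (B_{s+ds} - B_s) has mean 0. By the Itô isometry:
  Var( int_0^t f(s) dB_s ) = E[ (int_0^t f(s) dB_s)^2 ] = int_0^t f(s)^2 ds.
Here f(s) = 5*s^3/4, so f(s)^2 = 25*s^6/16. Integrate:
  int_0^t (25*s^6/16) ds = 25*t^7/112.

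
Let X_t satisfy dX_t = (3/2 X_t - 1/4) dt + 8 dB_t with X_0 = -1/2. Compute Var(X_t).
Var(X_t) = 64*exp(3*t)/3 - 64/3

The variance V(t) = Var(X_t) satisfies V'(t) = 2 a V(t) + c^2 with V(0) = 0 (drift coefficient is linear in X, diffusion is constant). With a = 3/2, c = 8, the solution is
  V(t) = (c^2 / (2 a)) * (exp(2 a t) - 1)
       = (8^2 / (2*(3/2))) * (exp(3 t) - 1)
       = 64*exp(3*t)/3 - 64/3.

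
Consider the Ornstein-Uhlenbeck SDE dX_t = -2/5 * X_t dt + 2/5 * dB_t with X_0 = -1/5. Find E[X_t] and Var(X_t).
E[X_t] = -exp(-2*t/5)/5; Var(X_t) = 1/5 - exp(-4*t/5)/5

The OU SDE dX = -theta X dt + sigma dB admits the integrating factor exp(theta t): d(exp(theta t) X_t) = sigma exp(theta t) dB_t. Integrating from 0 to t:
  X_t = x_0 * exp(-theta t) + sigma * int_0^t exp(-theta (t-s)) dB_s.
The Itô integral has mean 0 and (by the Itô isometry) variance sigma^2 * int_0^t exp(-2 theta (t - s)) ds = sigma^2 * (1 - exp(-2 theta t)) / (2 theta).
With theta = 2/5, sigma = 2/5, x_0 = -1/5:
  E[X_t] = -1/5 * exp(-2/5 t) = -exp(-2*t/5)/5
  Var(X_t) = (2/5)^2 * (1 - exp(-2*2/5 t)) / (2 * 2/5) = 1/5 - exp(-4*t/5)/5.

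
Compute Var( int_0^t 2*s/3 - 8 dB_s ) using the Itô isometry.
Var = 4*t*(t^2 - 36*t + 432)/27

The Itô integral of a deterministic integrand f(s) has mean 0 because each increment f(s) * (B_{s+ds} - B_s) has mean 0. By the Itô isometry:
  Var( int_0^t f(s) dB_s ) = E[ (int_0^t f(s) dB_s)^2 ] = int_0^t f(s)^2 ds.
Here f(s) = 2*s/3 - 8, so f(s)^2 = 4*(s - 12)^2/9. Integrate:
  int_0^t (4*(s - 12)^2/9) ds = 4*t*(t^2 - 36*t + 432)/27.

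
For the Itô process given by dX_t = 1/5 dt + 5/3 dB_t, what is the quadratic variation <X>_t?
<X>_t = 25*t/9

For an Itô process dX_t = a(t) dt + b(t) dB_t, the quadratic variation is <X>_t = int_0^t b(s)^2 ds (the drift term does not contribute). Here b(s) = 5/3, so
  b(s)^2 = 25/9.
Integrating from 0 to t:
  <X>_t = int_0^t (25/9) ds = 25*t/9.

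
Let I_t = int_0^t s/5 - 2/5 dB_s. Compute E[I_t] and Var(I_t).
E[I_t] = 0; Var(I_t) = t*(t^2 - 6*t + 12)/75

The Itô integral of a deterministic integrand f(s) has mean 0 because each increment f(s) * (B_{s+ds} - B_s) has mean 0. By the Itô isometry:
  Var( int_0^t f(s) dB_s ) = E[ (int_0^t f(s) dB_s)^2 ] = int_0^t f(s)^2 ds.
Here f(s) = s/5 - 2/5, so f(s)^2 = (s - 2)^2/25. Integrate:
  int_0^t ((s - 2)^2/25) ds = t*(t^2 - 6*t + 12)/75.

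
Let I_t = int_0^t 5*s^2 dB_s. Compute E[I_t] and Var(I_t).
E[I_t] = 0; Var(I_t) = 5*t^5

The Itô integral of a deterministic integrand f(s) has mean 0 because each increment f(s) * (B_{s+ds} - B_s) has mean 0. By the Itô isometry:
  Var( int_0^t f(s) dB_s ) = E[ (int_0^t f(s) dB_s)^2 ] = int_0^t f(s)^2 ds.
Here f(s) = 5*s^2, so f(s)^2 = 25*s^4. Integrate:
  int_0^t (25*s^4) ds = 5*t^5.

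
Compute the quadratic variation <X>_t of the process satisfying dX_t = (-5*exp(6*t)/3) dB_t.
<X>_t = 25*exp(12*t)/108 - 25/108

For an Itô process dX_t = a(t) dt + b(t) dB_t, the quadratic variation is <X>_t = int_0^t b(s)^2 ds (the drift term does not contribute). Here b(s) = -5*exp(6*s)/3, so
  b(s)^2 = 25*exp(12*s)/9.
Integrating from 0 to t:
  <X>_t = int_0^t (25*exp(12*s)/9) ds = 25*exp(12*t)/108 - 25/108.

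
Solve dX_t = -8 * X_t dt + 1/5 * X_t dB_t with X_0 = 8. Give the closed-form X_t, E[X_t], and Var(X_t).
X_t = 8 * exp((-401/50) t + (1/5) B_t); E[X_t] = 8*exp(-8*t); Var(X_t) = (64*exp(t/25) - 64)*exp(-16*t)

For GBM dX = mu X dt + sigma X dB with X_0 = x_0, apply Itô to Y = log X: dY = (mu - sigma^2/2) dt + sigma dB, so Y_t = log(x_0) + (mu - sigma^2/2) t + sigma B_t and hence X_t = x_0 * exp((mu - sigma^2/2) t + sigma B_t).
With mu = -8, sigma = 1/5, x_0 = 8, this gives:
  X_t = 8 * exp((-401/50) * t + (1/5) * B_t).
Since sigma*B_t ~ Normal(0, sigma^2 t), E[exp(sigma*B_t)] = exp(sigma^2 t / 2); so E[X_t] = x_0 * exp((mu - sigma^2/2) t) * exp(sigma^2 t / 2) = x_0 * exp(mu t) = 8*exp(-8*t).
Var(X_t) = E[X_t^2] - (E[X_t])^2 = x_0^2 * exp(2 mu t) * (exp(sigma^2 t) - 1) = (64*exp(t/25) - 64)*exp(-16*t).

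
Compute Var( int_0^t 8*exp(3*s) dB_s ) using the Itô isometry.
Var = 32*exp(6*t)/3 - 32/3

The Itô integral of a deterministic integrand f(s) has mean 0 because each increment f(s) * (B_{s+ds} - B_s) has mean 0. By the Itô isometry:
  Var( int_0^t f(s) dB_s ) = E[ (int_0^t f(s) dB_s)^2 ] = int_0^t f(s)^2 ds.
Here f(s) = 8*exp(3*s), so f(s)^2 = 64*exp(6*s). Integrate:
  int_0^t (64*exp(6*s)) ds = 32*exp(6*t)/3 - 32/3.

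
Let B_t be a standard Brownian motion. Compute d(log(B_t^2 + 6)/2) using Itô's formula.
d(log(B_t^2 + 6)/2) = ((6 - B_t^2)/(2*(B_t^2 + 6)^2)) dt + (B_t/(B_t^2 + 6)) dB_t

Itô's formula for f(B_t) gives d f(B_t) = f'(B_t) dB_t + (1/2) f''(B_t) dt. Compute derivatives of f(x) = log(x^2 + 6)/2:
  f'(x)  = x/(x^2 + 6)
  f''(x) = (6 - x^2)/(x^2 + 6)^2
Substitute x = B_t and multiply the f'' term by 1/2:
  drift     = (1/2) * ((6 - x^2)/(x^2 + 6)^2) evaluated at B_t = (6 - B_t^2)/(2*(B_t^2 + 6)^2)
  diffusion = (x/(x^2 + 6)) evaluated at B_t = B_t/(B_t^2 + 6)
Therefore d(log(B_t^2 + 6)/2) = ((6 - B_t^2)/(2*(B_t^2 + 6)^2)) dt + (B_t/(B_t^2 + 6)) dB_t.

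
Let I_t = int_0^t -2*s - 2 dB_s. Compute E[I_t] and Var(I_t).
E[I_t] = 0; Var(I_t) = 4*t*(t^2 + 3*t + 3)/3

The Itô integral of a deterministic integrand f(s) has mean 0 because each increment f(s) * (B_{s+ds} - B_s) has mean 0. By the Itô isometry:
  Var( int_0^t f(s) dB_s ) = E[ (int_0^t f(s) dB_s)^2 ] = int_0^t f(s)^2 ds.
Here f(s) = -2*s - 2, so f(s)^2 = 4*(s + 1)^2. Integrate:
  int_0^t (4*(s + 1)^2) ds = 4*t*(t^2 + 3*t + 3)/3.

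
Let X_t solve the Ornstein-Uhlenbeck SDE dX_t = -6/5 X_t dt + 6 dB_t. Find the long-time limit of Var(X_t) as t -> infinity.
lim Var(X_t) = 15

The OU SDE dX = -theta X dt + sigma dB admits the integrating factor exp(theta t): d(exp(theta t) X_t) = sigma exp(theta t) dB_t. Integrating from 0 to t gives X_t = x_0 * exp(-theta t) + sigma * int_0^t exp(-theta (t-s)) dB_s for any initial x_0. The Itô integral has variance (by the Itô isometry) sigma^2 * int_0^t exp(-2 theta (t - s)) ds = sigma^2 * (1 - exp(-2 theta t)) / (2 theta), independent of x_0.
With theta = 6/5, sigma = 6:
  Var(X_t) = (6)^2 * (1 - exp(-2*6/5 t)) / (2 * 6/5) = 15 - 15*exp(-12*t/5).
As t -> infinity, exp(-2*6/5 t) -> 0, so the stationary variance is sigma^2 / (2 theta) = 15.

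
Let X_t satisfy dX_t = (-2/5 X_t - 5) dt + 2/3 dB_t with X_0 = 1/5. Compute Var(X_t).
Var(X_t) = 5/9 - 5*exp(-4*t/5)/9

The variance V(t) = Var(X_t) satisfies V'(t) = 2 a V(t) + c^2 with V(0) = 0 (drift coefficient is linear in X, diffusion is constant). With a = -2/5, c = 2/3, the solution is
  V(t) = (c^2 / (2 a)) * (exp(2 a t) - 1)
       = ((2/3)^2 / (2*(-2/5))) * (exp((-4/5) t) - 1)
       = 5/9 - 5*exp(-4*t/5)/9.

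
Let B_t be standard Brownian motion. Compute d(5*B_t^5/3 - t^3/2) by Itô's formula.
d(5*B_t^5/3 - t^3/2) = (50*B_t^3/3 - 3*t^2/2) dt + (25*B_t^4/3) dB_t

Itô's formula for f(t, x): d f(t, B_t) = (f_t + (1/2) f_xx) dt + f_x dB_t. Compute partials of f(t, x) = -t^3/2 + 5*x^5/3:
  f_t(t,x)  = -3*t^2/2
  f_x(t,x)  = 25*x^4/3
  f_xx(t,x) = 100*x^3/3
Assemble drift = f_t + (1/2) f_xx = -3*t^2/2 + 50*x^3/3 and diffusion = f_x = 25*x^4/3. Substituting x = B_t:
  d(5*B_t^5/3 - t^3/2) = (50*B_t^3/3 - 3*t^2/2) dt + (25*B_t^4/3) dB_t.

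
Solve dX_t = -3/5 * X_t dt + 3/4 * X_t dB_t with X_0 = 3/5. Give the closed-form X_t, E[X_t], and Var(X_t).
X_t = 3/5 * exp((-141/160) t + (3/4) B_t); E[X_t] = 3*exp(-3*t/5)/5; Var(X_t) = (9*exp(9*t/16) - 9)*exp(-6*t/5)/25

For GBM dX = mu X dt + sigma X dB with X_0 = x_0, apply Itô to Y = log X: dY = (mu - sigma^2/2) dt + sigma dB, so Y_t = log(x_0) + (mu - sigma^2/2) t + sigma B_t and hence X_t = x_0 * exp((mu - sigma^2/2) t + sigma B_t).
With mu = -3/5, sigma = 3/4, x_0 = 3/5, this gives:
  X_t = 3/5 * exp((-141/160) * t + (3/4) * B_t).
Since sigma*B_t ~ Normal(0, sigma^2 t), E[exp(sigma*B_t)] = exp(sigma^2 t / 2); so E[X_t] = x_0 * exp((mu - sigma^2/2) t) * exp(sigma^2 t / 2) = x_0 * exp(mu t) = 3*exp(-3*t/5)/5.
Var(X_t) = E[X_t^2] - (E[X_t])^2 = x_0^2 * exp(2 mu t) * (exp(sigma^2 t) - 1) = (9*exp(9*t/16) - 9)*exp(-6*t/5)/25.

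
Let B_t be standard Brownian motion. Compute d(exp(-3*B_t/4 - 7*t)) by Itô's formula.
d(exp(-3*B_t/4 - 7*t)) = (-215*exp(-3*B_t/4 - 7*t)/32) dt + (-3*exp(-3*B_t/4 - 7*t)/4) dB_t

Itô's formula for f(t, x): d f(t, B_t) = (f_t + (1/2) f_xx) dt + f_x dB_t. Compute partials of f(t, x) = exp(-7*t - 3*x/4):
  f_t(t,x)  = -7*exp(-7*t - 3*x/4)
  f_x(t,x)  = -3*exp(-7*t - 3*x/4)/4
  f_xx(t,x) = 9*exp(-7*t - 3*x/4)/16
Assemble drift = f_t + (1/2) f_xx = -215*exp(-7*t - 3*x/4)/32 and diffusion = f_x = -3*exp(-7*t - 3*x/4)/4. Substituting x = B_t:
  d(exp(-3*B_t/4 - 7*t)) = (-215*exp(-3*B_t/4 - 7*t)/32) dt + (-3*exp(-3*B_t/4 - 7*t)/4) dB_t.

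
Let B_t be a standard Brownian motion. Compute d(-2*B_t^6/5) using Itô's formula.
d(-2*B_t^6/5) = (-6*B_t^4) dt + (-12*B_t^5/5) dB_t

Itô's formula for f(B_t) gives d f(B_t) = f'(B_t) dB_t + (1/2) f''(B_t) dt. Compute derivatives of f(x) = -2*x^6/5:
  f'(x)  = -12*x^5/5
  f''(x) = -12*x^4
Substitute x = B_t and multiply the f'' term by 1/2:
  drift     = (1/2) * (-12*x^4) evaluated at B_t = -6*B_t^4
  diffusion = (-12*x^5/5) evaluated at B_t = -12*B_t^5/5
Therefore d(-2*B_t^6/5) = (-6*B_t^4) dt + (-12*B_t^5/5) dB_t.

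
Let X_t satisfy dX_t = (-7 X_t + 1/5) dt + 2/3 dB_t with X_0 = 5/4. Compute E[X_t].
E[X_t] = 1/35 + 171*exp(-7*t)/140

Taking expectations and using E[dB_t] = 0, the mean m(t) = E[X_t] satisfies the ODE m'(t) = a m(t) + b with m(0) = x_0. With a = -7, b = 1/5, x_0 = 5/4, the solution is
  m(t) = x_0 * exp(a t) + (b/a) * (exp(a t) - 1)
       = (5/4) * exp((-7) t) + ((1/5)/(-7)) * (exp((-7) t) - 1)
       = 1/35 + 171*exp(-7*t)/140.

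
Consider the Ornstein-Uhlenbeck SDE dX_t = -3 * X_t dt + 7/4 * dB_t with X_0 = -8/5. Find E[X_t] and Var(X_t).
E[X_t] = -8*exp(-3*t)/5; Var(X_t) = 49/96 - 49*exp(-6*t)/96

The OU SDE dX = -theta X dt + sigma dB admits the integrating factor exp(theta t): d(exp(theta t) X_t) = sigma exp(theta t) dB_t. Integrating from 0 to t:
  X_t = x_0 * exp(-theta t) + sigma * int_0^t exp(-theta (t-s)) dB_s.
The Itô integral has mean 0 and (by the Itô isometry) variance sigma^2 * int_0^t exp(-2 theta (t - s)) ds = sigma^2 * (1 - exp(-2 theta t)) / (2 theta).
With theta = 3, sigma = 7/4, x_0 = -8/5:
  E[X_t] = -8/5 * exp(-3 t) = -8*exp(-3*t)/5
  Var(X_t) = (7/4)^2 * (1 - exp(-2*3 t)) / (2 * 3) = 49/96 - 49*exp(-6*t)/96.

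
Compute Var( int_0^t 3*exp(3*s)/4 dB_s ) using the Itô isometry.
Var = 3*exp(6*t)/32 - 3/32

The Itô integral of a deterministic integrand f(s) has mean 0 because each increment f(s) * (B_{s+ds} - B_s) has mean 0. By the Itô isometry:
  Var( int_0^t f(s) dB_s ) = E[ (int_0^t f(s) dB_s)^2 ] = int_0^t f(s)^2 ds.
Here f(s) = 3*exp(3*s)/4, so f(s)^2 = 9*exp(6*s)/16. Integrate:
  int_0^t (9*exp(6*s)/16) ds = 3*exp(6*t)/32 - 3/32.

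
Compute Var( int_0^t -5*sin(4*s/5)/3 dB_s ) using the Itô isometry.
Var = 25*t/18 - 125*sin(4*t/5)*cos(4*t/5)/72

The Itô integral of a deterministic integrand f(s) has mean 0 because each increment f(s) * (B_{s+ds} - B_s) has mean 0. By the Itô isometry:
  Var( int_0^t f(s) dB_s ) = E[ (int_0^t f(s) dB_s)^2 ] = int_0^t f(s)^2 ds.
Here f(s) = -5*sin(4*s/5)/3, so f(s)^2 = 25*sin(4*s/5)^2/9. Integrate:
  int_0^t (25*sin(4*s/5)^2/9) ds = 25*t/18 - 125*sin(4*t/5)*cos(4*t/5)/72.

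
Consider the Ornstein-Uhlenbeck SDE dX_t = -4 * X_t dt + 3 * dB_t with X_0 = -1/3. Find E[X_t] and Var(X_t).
E[X_t] = -exp(-4*t)/3; Var(X_t) = 9/8 - 9*exp(-8*t)/8

The OU SDE dX = -theta X dt + sigma dB admits the integrating factor exp(theta t): d(exp(theta t) X_t) = sigma exp(theta t) dB_t. Integrating from 0 to t:
  X_t = x_0 * exp(-theta t) + sigma * int_0^t exp(-theta (t-s)) dB_s.
The Itô integral has mean 0 and (by the Itô isometry) variance sigma^2 * int_0^t exp(-2 theta (t - s)) ds = sigma^2 * (1 - exp(-2 theta t)) / (2 theta).
With theta = 4, sigma = 3, x_0 = -1/3:
  E[X_t] = -1/3 * exp(-4 t) = -exp(-4*t)/3
  Var(X_t) = (3)^2 * (1 - exp(-2*4 t)) / (2 * 4) = 9/8 - 9*exp(-8*t)/8.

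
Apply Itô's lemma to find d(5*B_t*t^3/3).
d(5*B_t*t^3/3) = (5*B_t*t^2) dt + (5*t^3/3) dB_t

Itô's formula for f(t, x): d f(t, B_t) = (f_t + (1/2) f_xx) dt + f_x dB_t. Compute partials of f(t, x) = 5*t^3*x/3:
  f_t(t,x)  = 5*t^2*x
  f_x(t,x)  = 5*t^3/3
  f_xx(t,x) = 0
Assemble drift = f_t + (1/2) f_xx = 5*t^2*x and diffusion = f_x = 5*t^3/3. Substituting x = B_t:
  d(5*B_t*t^3/3) = (5*B_t*t^2) dt + (5*t^3/3) dB_t.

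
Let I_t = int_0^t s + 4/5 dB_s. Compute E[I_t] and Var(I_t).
E[I_t] = 0; Var(I_t) = t*(25*t^2 + 60*t + 48)/75

The Itô integral of a deterministic integrand f(s) has mean 0 because each increment f(s) * (B_{s+ds} - B_s) has mean 0. By the Itô isometry:
  Var( int_0^t f(s) dB_s ) = E[ (int_0^t f(s) dB_s)^2 ] = int_0^t f(s)^2 ds.
Here f(s) = s + 4/5, so f(s)^2 = (5*s + 4)^2/25. Integrate:
  int_0^t ((5*s + 4)^2/25) ds = t*(25*t^2 + 60*t + 48)/75.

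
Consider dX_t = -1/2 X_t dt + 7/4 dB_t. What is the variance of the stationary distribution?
lim Var(X_t) = 49/16

The OU SDE dX = -theta X dt + sigma dB admits the integrating factor exp(theta t): d(exp(theta t) X_t) = sigma exp(theta t) dB_t. Integrating from 0 to t gives X_t = x_0 * exp(-theta t) + sigma * int_0^t exp(-theta (t-s)) dB_s for any initial x_0. The Itô integral has variance (by the Itô isometry) sigma^2 * int_0^t exp(-2 theta (t - s)) ds = sigma^2 * (1 - exp(-2 theta t)) / (2 theta), independent of x_0.
With theta = 1/2, sigma = 7/4:
  Var(X_t) = (7/4)^2 * (1 - exp(-2*1/2 t)) / (2 * 1/2) = 49/16 - 49*exp(-t)/16.
As t -> infinity, exp(-2*1/2 t) -> 0, so the stationary variance is sigma^2 / (2 theta) = 49/16.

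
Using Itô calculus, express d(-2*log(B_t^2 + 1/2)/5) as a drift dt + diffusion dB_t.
d(-2*log(B_t^2 + 1/2)/5) = (4*(2*B_t^2 - 1)/(5*(2*B_t^2 + 1)^2)) dt + (-8*B_t/(10*B_t^2 + 5)) dB_t

Itô's formula for f(B_t) gives d f(B_t) = f'(B_t) dB_t + (1/2) f''(B_t) dt. Compute derivatives of f(x) = -2*log(x^2 + 1/2)/5:
  f'(x)  = -8*x/(10*x^2 + 5)
  f''(x) = 8*(2*x^2 - 1)/(5*(2*x^2 + 1)^2)
Substitute x = B_t and multiply the f'' term by 1/2:
  drift     = (1/2) * (8*(2*x^2 - 1)/(5*(2*x^2 + 1)^2)) evaluated at B_t = 4*(2*B_t^2 - 1)/(5*(2*B_t^2 + 1)^2)
  diffusion = (-8*x/(10*x^2 + 5)) evaluated at B_t = -8*B_t/(10*B_t^2 + 5)
Therefore d(-2*log(B_t^2 + 1/2)/5) = (4*(2*B_t^2 - 1)/(5*(2*B_t^2 + 1)^2)) dt + (-8*B_t/(10*B_t^2 + 5)) dB_t.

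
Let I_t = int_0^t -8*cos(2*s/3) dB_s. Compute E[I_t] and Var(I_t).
E[I_t] = 0; Var(I_t) = 32*t + 24*sin(4*t/3)

The Itô integral of a deterministic integrand f(s) has mean 0 because each increment f(s) * (B_{s+ds} - B_s) has mean 0. By the Itô isometry:
  Var( int_0^t f(s) dB_s ) = E[ (int_0^t f(s) dB_s)^2 ] = int_0^t f(s)^2 ds.
Here f(s) = -8*cos(2*s/3), so f(s)^2 = 64*cos(2*s/3)^2. Integrate:
  int_0^t (64*cos(2*s/3)^2) ds = 32*t + 24*sin(4*t/3).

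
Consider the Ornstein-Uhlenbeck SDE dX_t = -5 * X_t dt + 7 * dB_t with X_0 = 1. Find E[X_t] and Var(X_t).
E[X_t] = exp(-5*t); Var(X_t) = 49/10 - 49*exp(-10*t)/10

The OU SDE dX = -theta X dt + sigma dB admits the integrating factor exp(theta t): d(exp(theta t) X_t) = sigma exp(theta t) dB_t. Integrating from 0 to t:
  X_t = x_0 * exp(-theta t) + sigma * int_0^t exp(-theta (t-s)) dB_s.
The Itô integral has mean 0 and (by the Itô isometry) variance sigma^2 * int_0^t exp(-2 theta (t - s)) ds = sigma^2 * (1 - exp(-2 theta t)) / (2 theta).
With theta = 5, sigma = 7, x_0 = 1:
  E[X_t] = 1 * exp(-5 t) = exp(-5*t)
  Var(X_t) = (7)^2 * (1 - exp(-2*5 t)) / (2 * 5) = 49/10 - 49*exp(-10*t)/10.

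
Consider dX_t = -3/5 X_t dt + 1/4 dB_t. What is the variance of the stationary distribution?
lim Var(X_t) = 5/96

The OU SDE dX = -theta X dt + sigma dB admits the integrating factor exp(theta t): d(exp(theta t) X_t) = sigma exp(theta t) dB_t. Integrating from 0 to t gives X_t = x_0 * exp(-theta t) + sigma * int_0^t exp(-theta (t-s)) dB_s for any initial x_0. The Itô integral has variance (by the Itô isometry) sigma^2 * int_0^t exp(-2 theta (t - s)) ds = sigma^2 * (1 - exp(-2 theta t)) / (2 theta), independent of x_0.
With theta = 3/5, sigma = 1/4:
  Var(X_t) = (1/4)^2 * (1 - exp(-2*3/5 t)) / (2 * 3/5) = 5/96 - 5*exp(-6*t/5)/96.
As t -> infinity, exp(-2*3/5 t) -> 0, so the stationary variance is sigma^2 / (2 theta) = 5/96.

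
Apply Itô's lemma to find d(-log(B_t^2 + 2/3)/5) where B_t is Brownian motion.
d(-log(B_t^2 + 2/3)/5) = (3*(3*B_t^2 - 2)/(5*(3*B_t^2 + 2)^2)) dt + (-6*B_t/(15*B_t^2 + 10)) dB_t

Itô's formula for f(B_t) gives d f(B_t) = f'(B_t) dB_t + (1/2) f''(B_t) dt. Compute derivatives of f(x) = -log(x^2 + 2/3)/5:
  f'(x)  = -6*x/(15*x^2 + 10)
  f''(x) = 6*(3*x^2 - 2)/(5*(3*x^2 + 2)^2)
Substitute x = B_t and multiply the f'' term by 1/2:
  drift     = (1/2) * (6*(3*x^2 - 2)/(5*(3*x^2 + 2)^2)) evaluated at B_t = 3*(3*B_t^2 - 2)/(5*(3*B_t^2 + 2)^2)
  diffusion = (-6*x/(15*x^2 + 10)) evaluated at B_t = -6*B_t/(15*B_t^2 + 10)
Therefore d(-log(B_t^2 + 2/3)/5) = (3*(3*B_t^2 - 2)/(5*(3*B_t^2 + 2)^2)) dt + (-6*B_t/(15*B_t^2 + 10)) dB_t.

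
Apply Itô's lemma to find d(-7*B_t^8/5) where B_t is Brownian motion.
d(-7*B_t^8/5) = (-196*B_t^6/5) dt + (-56*B_t^7/5) dB_t

Itô's formula for f(B_t) gives d f(B_t) = f'(B_t) dB_t + (1/2) f''(B_t) dt. Compute derivatives of f(x) = -7*x^8/5:
  f'(x)  = -56*x^7/5
  f''(x) = -392*x^6/5
Substitute x = B_t and multiply the f'' term by 1/2:
  drift     = (1/2) * (-392*x^6/5) evaluated at B_t = -196*B_t^6/5
  diffusion = (-56*x^7/5) evaluated at B_t = -56*B_t^7/5
Therefore d(-7*B_t^8/5) = (-196*B_t^6/5) dt + (-56*B_t^7/5) dB_t.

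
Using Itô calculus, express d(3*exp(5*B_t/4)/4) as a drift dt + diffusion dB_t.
d(3*exp(5*B_t/4)/4) = (75*exp(5*B_t/4)/128) dt + (15*exp(5*B_t/4)/16) dB_t

Itô's formula for f(B_t) gives d f(B_t) = f'(B_t) dB_t + (1/2) f''(B_t) dt. Compute derivatives of f(x) = 3*exp(5*x/4)/4:
  f'(x)  = 15*exp(5*x/4)/16
  f''(x) = 75*exp(5*x/4)/64
Substitute x = B_t and multiply the f'' term by 1/2:
  drift     = (1/2) * (75*exp(5*x/4)/64) evaluated at B_t = 75*exp(5*B_t/4)/128
  diffusion = (15*exp(5*x/4)/16) evaluated at B_t = 15*exp(5*B_t/4)/16
Therefore d(3*exp(5*B_t/4)/4) = (75*exp(5*B_t/4)/128) dt + (15*exp(5*B_t/4)/16) dB_t.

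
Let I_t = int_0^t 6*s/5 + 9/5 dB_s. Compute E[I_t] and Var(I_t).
E[I_t] = 0; Var(I_t) = 3*t*(4*t^2 + 18*t + 27)/25

The Itô integral of a deterministic integrand f(s) has mean 0 because each increment f(s) * (B_{s+ds} - B_s) has mean 0. By the Itô isometry:
  Var( int_0^t f(s) dB_s ) = E[ (int_0^t f(s) dB_s)^2 ] = int_0^t f(s)^2 ds.
Here f(s) = 6*s/5 + 9/5, so f(s)^2 = 9*(2*s + 3)^2/25. Integrate:
  int_0^t (9*(2*s + 3)^2/25) ds = 3*t*(4*t^2 + 18*t + 27)/25.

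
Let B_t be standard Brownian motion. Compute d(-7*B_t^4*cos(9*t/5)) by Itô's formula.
d(-7*B_t^4*cos(9*t/5)) = (B_t^2*(63*B_t^2*sin(9*t/5)/5 - 42*cos(9*t/5))) dt + (-28*B_t^3*cos(9*t/5)) dB_t

Itô's formula for f(t, x): d f(t, B_t) = (f_t + (1/2) f_xx) dt + f_x dB_t. Compute partials of f(t, x) = -7*x^4*cos(9*t/5):
  f_t(t,x)  = 63*x^4*sin(9*t/5)/5
  f_x(t,x)  = -28*x^3*cos(9*t/5)
  f_xx(t,x) = -84*x^2*cos(9*t/5)
Assemble drift = f_t + (1/2) f_xx = x^2*(63*x^2*sin(9*t/5)/5 - 42*cos(9*t/5)) and diffusion = f_x = -28*x^3*cos(9*t/5). Substituting x = B_t:
  d(-7*B_t^4*cos(9*t/5)) = (B_t^2*(63*B_t^2*sin(9*t/5)/5 - 42*cos(9*t/5))) dt + (-28*B_t^3*cos(9*t/5)) dB_t.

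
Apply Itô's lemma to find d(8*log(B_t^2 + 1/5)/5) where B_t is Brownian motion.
d(8*log(B_t^2 + 1/5)/5) = (8*(1 - 5*B_t^2)/(5*B_t^2 + 1)^2) dt + (16*B_t/(5*B_t^2 + 1)) dB_t

Itô's formula for f(B_t) gives d f(B_t) = f'(B_t) dB_t + (1/2) f''(B_t) dt. Compute derivatives of f(x) = 8*log(x^2 + 1/5)/5:
  f'(x)  = 16*x/(5*x^2 + 1)
  f''(x) = 16*(1 - 5*x^2)/(5*x^2 + 1)^2
Substitute x = B_t and multiply the f'' term by 1/2:
  drift     = (1/2) * (16*(1 - 5*x^2)/(5*x^2 + 1)^2) evaluated at B_t = 8*(1 - 5*B_t^2)/(5*B_t^2 + 1)^2
  diffusion = (16*x/(5*x^2 + 1)) evaluated at B_t = 16*B_t/(5*B_t^2 + 1)
Therefore d(8*log(B_t^2 + 1/5)/5) = (8*(1 - 5*B_t^2)/(5*B_t^2 + 1)^2) dt + (16*B_t/(5*B_t^2 + 1)) dB_t.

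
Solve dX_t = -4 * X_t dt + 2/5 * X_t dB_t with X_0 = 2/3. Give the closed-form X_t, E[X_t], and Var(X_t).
X_t = 2/3 * exp((-102/25) t + (2/5) B_t); E[X_t] = 2*exp(-4*t)/3; Var(X_t) = (4*exp(4*t/25) - 4)*exp(-8*t)/9

For GBM dX = mu X dt + sigma X dB with X_0 = x_0, apply Itô to Y = log X: dY = (mu - sigma^2/2) dt + sigma dB, so Y_t = log(x_0) + (mu - sigma^2/2) t + sigma B_t and hence X_t = x_0 * exp((mu - sigma^2/2) t + sigma B_t).
With mu = -4, sigma = 2/5, x_0 = 2/3, this gives:
  X_t = 2/3 * exp((-102/25) * t + (2/5) * B_t).
Since sigma*B_t ~ Normal(0, sigma^2 t), E[exp(sigma*B_t)] = exp(sigma^2 t / 2); so E[X_t] = x_0 * exp((mu - sigma^2/2) t) * exp(sigma^2 t / 2) = x_0 * exp(mu t) = 2*exp(-4*t)/3.
Var(X_t) = E[X_t^2] - (E[X_t])^2 = x_0^2 * exp(2 mu t) * (exp(sigma^2 t) - 1) = (4*exp(4*t/25) - 4)*exp(-8*t)/9.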